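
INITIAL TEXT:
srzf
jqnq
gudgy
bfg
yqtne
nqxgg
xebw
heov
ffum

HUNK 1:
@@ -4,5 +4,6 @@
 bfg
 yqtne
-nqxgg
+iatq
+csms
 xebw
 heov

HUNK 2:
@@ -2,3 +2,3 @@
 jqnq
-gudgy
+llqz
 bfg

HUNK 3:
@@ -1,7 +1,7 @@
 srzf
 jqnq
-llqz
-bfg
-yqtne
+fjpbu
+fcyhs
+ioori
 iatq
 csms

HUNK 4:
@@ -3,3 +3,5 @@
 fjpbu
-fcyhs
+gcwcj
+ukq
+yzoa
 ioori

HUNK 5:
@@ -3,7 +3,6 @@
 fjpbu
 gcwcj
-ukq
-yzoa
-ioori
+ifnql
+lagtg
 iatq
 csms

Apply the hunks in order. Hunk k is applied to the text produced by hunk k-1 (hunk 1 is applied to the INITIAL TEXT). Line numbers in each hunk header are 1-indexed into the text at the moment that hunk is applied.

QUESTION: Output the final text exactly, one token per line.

Hunk 1: at line 4 remove [nqxgg] add [iatq,csms] -> 10 lines: srzf jqnq gudgy bfg yqtne iatq csms xebw heov ffum
Hunk 2: at line 2 remove [gudgy] add [llqz] -> 10 lines: srzf jqnq llqz bfg yqtne iatq csms xebw heov ffum
Hunk 3: at line 1 remove [llqz,bfg,yqtne] add [fjpbu,fcyhs,ioori] -> 10 lines: srzf jqnq fjpbu fcyhs ioori iatq csms xebw heov ffum
Hunk 4: at line 3 remove [fcyhs] add [gcwcj,ukq,yzoa] -> 12 lines: srzf jqnq fjpbu gcwcj ukq yzoa ioori iatq csms xebw heov ffum
Hunk 5: at line 3 remove [ukq,yzoa,ioori] add [ifnql,lagtg] -> 11 lines: srzf jqnq fjpbu gcwcj ifnql lagtg iatq csms xebw heov ffum

Answer: srzf
jqnq
fjpbu
gcwcj
ifnql
lagtg
iatq
csms
xebw
heov
ffum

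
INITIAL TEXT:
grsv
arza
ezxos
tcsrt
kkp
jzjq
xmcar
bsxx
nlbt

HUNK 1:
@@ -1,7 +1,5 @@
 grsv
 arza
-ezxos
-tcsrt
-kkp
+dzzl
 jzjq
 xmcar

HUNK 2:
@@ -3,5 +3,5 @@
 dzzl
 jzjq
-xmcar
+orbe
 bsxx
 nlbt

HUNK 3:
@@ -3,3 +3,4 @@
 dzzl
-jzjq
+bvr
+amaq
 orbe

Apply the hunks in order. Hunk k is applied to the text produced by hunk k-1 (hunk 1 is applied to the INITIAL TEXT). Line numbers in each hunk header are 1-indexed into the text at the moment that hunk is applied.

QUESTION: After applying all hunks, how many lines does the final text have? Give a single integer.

Answer: 8

Derivation:
Hunk 1: at line 1 remove [ezxos,tcsrt,kkp] add [dzzl] -> 7 lines: grsv arza dzzl jzjq xmcar bsxx nlbt
Hunk 2: at line 3 remove [xmcar] add [orbe] -> 7 lines: grsv arza dzzl jzjq orbe bsxx nlbt
Hunk 3: at line 3 remove [jzjq] add [bvr,amaq] -> 8 lines: grsv arza dzzl bvr amaq orbe bsxx nlbt
Final line count: 8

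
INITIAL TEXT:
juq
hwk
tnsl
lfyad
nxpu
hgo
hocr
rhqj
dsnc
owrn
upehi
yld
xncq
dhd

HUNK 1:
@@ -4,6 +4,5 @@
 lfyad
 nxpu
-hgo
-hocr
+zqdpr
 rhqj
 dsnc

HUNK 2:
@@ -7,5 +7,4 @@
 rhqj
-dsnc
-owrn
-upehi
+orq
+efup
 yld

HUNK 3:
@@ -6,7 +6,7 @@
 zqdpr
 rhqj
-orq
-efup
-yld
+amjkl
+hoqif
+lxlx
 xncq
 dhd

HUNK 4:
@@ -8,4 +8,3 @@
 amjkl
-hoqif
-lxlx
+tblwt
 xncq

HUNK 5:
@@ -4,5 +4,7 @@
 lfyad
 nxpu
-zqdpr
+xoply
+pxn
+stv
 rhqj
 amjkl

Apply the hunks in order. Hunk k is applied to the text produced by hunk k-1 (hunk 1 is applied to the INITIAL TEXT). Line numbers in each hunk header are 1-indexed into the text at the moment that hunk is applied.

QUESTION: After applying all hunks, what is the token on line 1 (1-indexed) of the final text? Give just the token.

Answer: juq

Derivation:
Hunk 1: at line 4 remove [hgo,hocr] add [zqdpr] -> 13 lines: juq hwk tnsl lfyad nxpu zqdpr rhqj dsnc owrn upehi yld xncq dhd
Hunk 2: at line 7 remove [dsnc,owrn,upehi] add [orq,efup] -> 12 lines: juq hwk tnsl lfyad nxpu zqdpr rhqj orq efup yld xncq dhd
Hunk 3: at line 6 remove [orq,efup,yld] add [amjkl,hoqif,lxlx] -> 12 lines: juq hwk tnsl lfyad nxpu zqdpr rhqj amjkl hoqif lxlx xncq dhd
Hunk 4: at line 8 remove [hoqif,lxlx] add [tblwt] -> 11 lines: juq hwk tnsl lfyad nxpu zqdpr rhqj amjkl tblwt xncq dhd
Hunk 5: at line 4 remove [zqdpr] add [xoply,pxn,stv] -> 13 lines: juq hwk tnsl lfyad nxpu xoply pxn stv rhqj amjkl tblwt xncq dhd
Final line 1: juq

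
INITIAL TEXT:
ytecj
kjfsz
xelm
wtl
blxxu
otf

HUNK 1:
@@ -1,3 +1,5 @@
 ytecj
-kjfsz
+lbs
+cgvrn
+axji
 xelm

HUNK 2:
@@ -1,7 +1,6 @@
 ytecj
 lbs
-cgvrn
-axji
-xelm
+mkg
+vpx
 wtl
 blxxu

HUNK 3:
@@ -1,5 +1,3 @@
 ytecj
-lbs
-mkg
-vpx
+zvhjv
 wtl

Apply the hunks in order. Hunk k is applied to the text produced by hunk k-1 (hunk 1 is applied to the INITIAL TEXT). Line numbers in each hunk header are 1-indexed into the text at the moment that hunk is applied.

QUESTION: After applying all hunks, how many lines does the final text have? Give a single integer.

Hunk 1: at line 1 remove [kjfsz] add [lbs,cgvrn,axji] -> 8 lines: ytecj lbs cgvrn axji xelm wtl blxxu otf
Hunk 2: at line 1 remove [cgvrn,axji,xelm] add [mkg,vpx] -> 7 lines: ytecj lbs mkg vpx wtl blxxu otf
Hunk 3: at line 1 remove [lbs,mkg,vpx] add [zvhjv] -> 5 lines: ytecj zvhjv wtl blxxu otf
Final line count: 5

Answer: 5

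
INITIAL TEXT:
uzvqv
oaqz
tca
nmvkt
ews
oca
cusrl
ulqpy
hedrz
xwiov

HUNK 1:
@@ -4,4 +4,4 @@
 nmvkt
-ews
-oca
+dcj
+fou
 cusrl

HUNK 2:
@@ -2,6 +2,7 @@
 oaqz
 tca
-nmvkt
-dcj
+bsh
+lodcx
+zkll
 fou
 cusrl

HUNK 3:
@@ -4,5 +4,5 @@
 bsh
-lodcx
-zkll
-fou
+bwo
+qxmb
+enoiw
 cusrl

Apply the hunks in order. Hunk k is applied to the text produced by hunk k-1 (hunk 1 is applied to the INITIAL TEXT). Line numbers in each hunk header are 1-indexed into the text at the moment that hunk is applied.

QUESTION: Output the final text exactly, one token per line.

Hunk 1: at line 4 remove [ews,oca] add [dcj,fou] -> 10 lines: uzvqv oaqz tca nmvkt dcj fou cusrl ulqpy hedrz xwiov
Hunk 2: at line 2 remove [nmvkt,dcj] add [bsh,lodcx,zkll] -> 11 lines: uzvqv oaqz tca bsh lodcx zkll fou cusrl ulqpy hedrz xwiov
Hunk 3: at line 4 remove [lodcx,zkll,fou] add [bwo,qxmb,enoiw] -> 11 lines: uzvqv oaqz tca bsh bwo qxmb enoiw cusrl ulqpy hedrz xwiov

Answer: uzvqv
oaqz
tca
bsh
bwo
qxmb
enoiw
cusrl
ulqpy
hedrz
xwiov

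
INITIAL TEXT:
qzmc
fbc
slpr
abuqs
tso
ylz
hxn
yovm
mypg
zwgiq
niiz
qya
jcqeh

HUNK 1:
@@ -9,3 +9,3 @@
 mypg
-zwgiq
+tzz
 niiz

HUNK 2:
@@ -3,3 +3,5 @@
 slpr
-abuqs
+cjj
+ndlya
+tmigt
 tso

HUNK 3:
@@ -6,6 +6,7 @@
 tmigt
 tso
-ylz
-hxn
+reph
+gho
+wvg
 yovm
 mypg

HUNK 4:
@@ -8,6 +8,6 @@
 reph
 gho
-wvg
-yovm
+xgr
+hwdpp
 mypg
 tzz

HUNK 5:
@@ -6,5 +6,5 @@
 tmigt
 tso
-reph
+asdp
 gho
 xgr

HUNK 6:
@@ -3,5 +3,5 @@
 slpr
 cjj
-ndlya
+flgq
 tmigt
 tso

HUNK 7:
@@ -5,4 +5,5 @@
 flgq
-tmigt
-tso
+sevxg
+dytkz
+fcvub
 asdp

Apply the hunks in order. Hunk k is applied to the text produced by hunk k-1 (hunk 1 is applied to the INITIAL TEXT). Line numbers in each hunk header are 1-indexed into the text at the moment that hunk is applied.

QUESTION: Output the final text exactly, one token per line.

Hunk 1: at line 9 remove [zwgiq] add [tzz] -> 13 lines: qzmc fbc slpr abuqs tso ylz hxn yovm mypg tzz niiz qya jcqeh
Hunk 2: at line 3 remove [abuqs] add [cjj,ndlya,tmigt] -> 15 lines: qzmc fbc slpr cjj ndlya tmigt tso ylz hxn yovm mypg tzz niiz qya jcqeh
Hunk 3: at line 6 remove [ylz,hxn] add [reph,gho,wvg] -> 16 lines: qzmc fbc slpr cjj ndlya tmigt tso reph gho wvg yovm mypg tzz niiz qya jcqeh
Hunk 4: at line 8 remove [wvg,yovm] add [xgr,hwdpp] -> 16 lines: qzmc fbc slpr cjj ndlya tmigt tso reph gho xgr hwdpp mypg tzz niiz qya jcqeh
Hunk 5: at line 6 remove [reph] add [asdp] -> 16 lines: qzmc fbc slpr cjj ndlya tmigt tso asdp gho xgr hwdpp mypg tzz niiz qya jcqeh
Hunk 6: at line 3 remove [ndlya] add [flgq] -> 16 lines: qzmc fbc slpr cjj flgq tmigt tso asdp gho xgr hwdpp mypg tzz niiz qya jcqeh
Hunk 7: at line 5 remove [tmigt,tso] add [sevxg,dytkz,fcvub] -> 17 lines: qzmc fbc slpr cjj flgq sevxg dytkz fcvub asdp gho xgr hwdpp mypg tzz niiz qya jcqeh

Answer: qzmc
fbc
slpr
cjj
flgq
sevxg
dytkz
fcvub
asdp
gho
xgr
hwdpp
mypg
tzz
niiz
qya
jcqeh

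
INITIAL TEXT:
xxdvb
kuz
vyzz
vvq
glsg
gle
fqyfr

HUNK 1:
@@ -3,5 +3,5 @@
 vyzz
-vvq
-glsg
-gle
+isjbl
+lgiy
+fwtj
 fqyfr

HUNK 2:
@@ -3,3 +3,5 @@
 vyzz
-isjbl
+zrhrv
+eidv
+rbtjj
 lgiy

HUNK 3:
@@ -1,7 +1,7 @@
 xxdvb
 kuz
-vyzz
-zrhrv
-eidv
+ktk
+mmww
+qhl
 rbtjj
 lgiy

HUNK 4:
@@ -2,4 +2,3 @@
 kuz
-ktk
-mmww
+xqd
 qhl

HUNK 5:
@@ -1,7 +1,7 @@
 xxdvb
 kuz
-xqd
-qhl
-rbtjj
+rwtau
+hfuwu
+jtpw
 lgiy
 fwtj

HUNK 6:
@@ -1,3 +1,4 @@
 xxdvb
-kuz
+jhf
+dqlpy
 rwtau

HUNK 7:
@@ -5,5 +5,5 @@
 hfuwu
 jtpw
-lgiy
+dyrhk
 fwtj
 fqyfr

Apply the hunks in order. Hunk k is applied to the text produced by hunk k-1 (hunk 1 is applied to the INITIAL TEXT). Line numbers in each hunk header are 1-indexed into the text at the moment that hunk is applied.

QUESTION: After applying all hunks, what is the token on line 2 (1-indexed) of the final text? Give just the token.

Hunk 1: at line 3 remove [vvq,glsg,gle] add [isjbl,lgiy,fwtj] -> 7 lines: xxdvb kuz vyzz isjbl lgiy fwtj fqyfr
Hunk 2: at line 3 remove [isjbl] add [zrhrv,eidv,rbtjj] -> 9 lines: xxdvb kuz vyzz zrhrv eidv rbtjj lgiy fwtj fqyfr
Hunk 3: at line 1 remove [vyzz,zrhrv,eidv] add [ktk,mmww,qhl] -> 9 lines: xxdvb kuz ktk mmww qhl rbtjj lgiy fwtj fqyfr
Hunk 4: at line 2 remove [ktk,mmww] add [xqd] -> 8 lines: xxdvb kuz xqd qhl rbtjj lgiy fwtj fqyfr
Hunk 5: at line 1 remove [xqd,qhl,rbtjj] add [rwtau,hfuwu,jtpw] -> 8 lines: xxdvb kuz rwtau hfuwu jtpw lgiy fwtj fqyfr
Hunk 6: at line 1 remove [kuz] add [jhf,dqlpy] -> 9 lines: xxdvb jhf dqlpy rwtau hfuwu jtpw lgiy fwtj fqyfr
Hunk 7: at line 5 remove [lgiy] add [dyrhk] -> 9 lines: xxdvb jhf dqlpy rwtau hfuwu jtpw dyrhk fwtj fqyfr
Final line 2: jhf

Answer: jhf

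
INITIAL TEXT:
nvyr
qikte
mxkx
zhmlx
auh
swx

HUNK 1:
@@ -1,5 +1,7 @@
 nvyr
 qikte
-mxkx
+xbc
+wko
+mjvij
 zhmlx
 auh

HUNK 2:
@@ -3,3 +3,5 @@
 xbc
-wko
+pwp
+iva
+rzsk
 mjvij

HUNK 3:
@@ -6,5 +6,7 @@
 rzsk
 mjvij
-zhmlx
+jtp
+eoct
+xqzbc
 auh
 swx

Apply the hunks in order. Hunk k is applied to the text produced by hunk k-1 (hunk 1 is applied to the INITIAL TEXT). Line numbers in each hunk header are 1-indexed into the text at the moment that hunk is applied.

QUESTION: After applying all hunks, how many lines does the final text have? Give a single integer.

Hunk 1: at line 1 remove [mxkx] add [xbc,wko,mjvij] -> 8 lines: nvyr qikte xbc wko mjvij zhmlx auh swx
Hunk 2: at line 3 remove [wko] add [pwp,iva,rzsk] -> 10 lines: nvyr qikte xbc pwp iva rzsk mjvij zhmlx auh swx
Hunk 3: at line 6 remove [zhmlx] add [jtp,eoct,xqzbc] -> 12 lines: nvyr qikte xbc pwp iva rzsk mjvij jtp eoct xqzbc auh swx
Final line count: 12

Answer: 12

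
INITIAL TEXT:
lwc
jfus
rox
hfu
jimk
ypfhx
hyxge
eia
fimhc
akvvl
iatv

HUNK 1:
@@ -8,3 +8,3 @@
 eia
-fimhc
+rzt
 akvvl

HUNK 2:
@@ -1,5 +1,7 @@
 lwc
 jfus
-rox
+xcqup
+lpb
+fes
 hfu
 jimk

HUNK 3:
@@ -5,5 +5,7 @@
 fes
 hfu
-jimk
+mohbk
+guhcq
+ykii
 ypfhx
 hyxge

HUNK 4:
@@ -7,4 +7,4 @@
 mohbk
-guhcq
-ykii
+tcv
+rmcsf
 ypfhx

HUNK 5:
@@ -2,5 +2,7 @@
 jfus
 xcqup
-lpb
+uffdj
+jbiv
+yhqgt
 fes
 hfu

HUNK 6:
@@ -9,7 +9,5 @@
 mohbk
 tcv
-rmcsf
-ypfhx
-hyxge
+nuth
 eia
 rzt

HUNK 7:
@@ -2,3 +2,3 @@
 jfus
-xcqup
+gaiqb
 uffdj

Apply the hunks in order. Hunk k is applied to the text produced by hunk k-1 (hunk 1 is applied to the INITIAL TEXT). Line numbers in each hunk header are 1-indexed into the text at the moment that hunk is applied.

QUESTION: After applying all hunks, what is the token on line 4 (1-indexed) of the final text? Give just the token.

Hunk 1: at line 8 remove [fimhc] add [rzt] -> 11 lines: lwc jfus rox hfu jimk ypfhx hyxge eia rzt akvvl iatv
Hunk 2: at line 1 remove [rox] add [xcqup,lpb,fes] -> 13 lines: lwc jfus xcqup lpb fes hfu jimk ypfhx hyxge eia rzt akvvl iatv
Hunk 3: at line 5 remove [jimk] add [mohbk,guhcq,ykii] -> 15 lines: lwc jfus xcqup lpb fes hfu mohbk guhcq ykii ypfhx hyxge eia rzt akvvl iatv
Hunk 4: at line 7 remove [guhcq,ykii] add [tcv,rmcsf] -> 15 lines: lwc jfus xcqup lpb fes hfu mohbk tcv rmcsf ypfhx hyxge eia rzt akvvl iatv
Hunk 5: at line 2 remove [lpb] add [uffdj,jbiv,yhqgt] -> 17 lines: lwc jfus xcqup uffdj jbiv yhqgt fes hfu mohbk tcv rmcsf ypfhx hyxge eia rzt akvvl iatv
Hunk 6: at line 9 remove [rmcsf,ypfhx,hyxge] add [nuth] -> 15 lines: lwc jfus xcqup uffdj jbiv yhqgt fes hfu mohbk tcv nuth eia rzt akvvl iatv
Hunk 7: at line 2 remove [xcqup] add [gaiqb] -> 15 lines: lwc jfus gaiqb uffdj jbiv yhqgt fes hfu mohbk tcv nuth eia rzt akvvl iatv
Final line 4: uffdj

Answer: uffdj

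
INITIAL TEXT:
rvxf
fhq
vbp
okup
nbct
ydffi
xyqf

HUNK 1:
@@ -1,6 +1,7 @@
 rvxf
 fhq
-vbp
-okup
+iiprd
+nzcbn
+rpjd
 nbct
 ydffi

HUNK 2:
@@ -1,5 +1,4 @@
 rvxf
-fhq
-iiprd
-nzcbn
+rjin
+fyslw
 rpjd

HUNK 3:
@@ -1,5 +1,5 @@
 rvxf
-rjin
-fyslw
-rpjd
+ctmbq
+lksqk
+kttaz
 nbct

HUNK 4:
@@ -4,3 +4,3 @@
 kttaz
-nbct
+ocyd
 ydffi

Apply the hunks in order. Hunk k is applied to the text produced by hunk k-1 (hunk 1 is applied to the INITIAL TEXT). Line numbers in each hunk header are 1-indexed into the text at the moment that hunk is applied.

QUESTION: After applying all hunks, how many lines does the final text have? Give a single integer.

Hunk 1: at line 1 remove [vbp,okup] add [iiprd,nzcbn,rpjd] -> 8 lines: rvxf fhq iiprd nzcbn rpjd nbct ydffi xyqf
Hunk 2: at line 1 remove [fhq,iiprd,nzcbn] add [rjin,fyslw] -> 7 lines: rvxf rjin fyslw rpjd nbct ydffi xyqf
Hunk 3: at line 1 remove [rjin,fyslw,rpjd] add [ctmbq,lksqk,kttaz] -> 7 lines: rvxf ctmbq lksqk kttaz nbct ydffi xyqf
Hunk 4: at line 4 remove [nbct] add [ocyd] -> 7 lines: rvxf ctmbq lksqk kttaz ocyd ydffi xyqf
Final line count: 7

Answer: 7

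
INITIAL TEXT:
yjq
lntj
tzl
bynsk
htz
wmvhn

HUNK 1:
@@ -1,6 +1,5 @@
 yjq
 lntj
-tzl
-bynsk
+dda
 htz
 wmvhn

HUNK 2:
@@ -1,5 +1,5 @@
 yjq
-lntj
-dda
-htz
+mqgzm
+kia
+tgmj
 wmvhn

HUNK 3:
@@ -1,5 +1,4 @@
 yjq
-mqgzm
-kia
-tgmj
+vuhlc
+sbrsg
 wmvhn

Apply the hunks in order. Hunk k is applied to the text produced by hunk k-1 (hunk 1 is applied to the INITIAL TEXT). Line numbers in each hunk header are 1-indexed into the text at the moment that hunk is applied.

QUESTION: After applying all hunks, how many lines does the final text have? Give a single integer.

Hunk 1: at line 1 remove [tzl,bynsk] add [dda] -> 5 lines: yjq lntj dda htz wmvhn
Hunk 2: at line 1 remove [lntj,dda,htz] add [mqgzm,kia,tgmj] -> 5 lines: yjq mqgzm kia tgmj wmvhn
Hunk 3: at line 1 remove [mqgzm,kia,tgmj] add [vuhlc,sbrsg] -> 4 lines: yjq vuhlc sbrsg wmvhn
Final line count: 4

Answer: 4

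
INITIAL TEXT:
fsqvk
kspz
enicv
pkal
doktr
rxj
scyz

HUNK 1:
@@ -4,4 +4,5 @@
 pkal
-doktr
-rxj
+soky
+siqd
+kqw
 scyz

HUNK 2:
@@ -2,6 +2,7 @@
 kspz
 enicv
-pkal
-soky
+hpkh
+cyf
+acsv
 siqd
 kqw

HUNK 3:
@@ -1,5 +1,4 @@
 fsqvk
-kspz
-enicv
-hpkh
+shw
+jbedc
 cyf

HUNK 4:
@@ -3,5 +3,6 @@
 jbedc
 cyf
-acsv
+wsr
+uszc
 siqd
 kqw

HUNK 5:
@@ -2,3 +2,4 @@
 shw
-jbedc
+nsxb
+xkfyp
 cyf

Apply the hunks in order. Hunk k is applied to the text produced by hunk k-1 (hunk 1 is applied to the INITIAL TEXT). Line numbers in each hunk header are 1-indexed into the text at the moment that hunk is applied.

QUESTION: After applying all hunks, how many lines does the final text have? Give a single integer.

Hunk 1: at line 4 remove [doktr,rxj] add [soky,siqd,kqw] -> 8 lines: fsqvk kspz enicv pkal soky siqd kqw scyz
Hunk 2: at line 2 remove [pkal,soky] add [hpkh,cyf,acsv] -> 9 lines: fsqvk kspz enicv hpkh cyf acsv siqd kqw scyz
Hunk 3: at line 1 remove [kspz,enicv,hpkh] add [shw,jbedc] -> 8 lines: fsqvk shw jbedc cyf acsv siqd kqw scyz
Hunk 4: at line 3 remove [acsv] add [wsr,uszc] -> 9 lines: fsqvk shw jbedc cyf wsr uszc siqd kqw scyz
Hunk 5: at line 2 remove [jbedc] add [nsxb,xkfyp] -> 10 lines: fsqvk shw nsxb xkfyp cyf wsr uszc siqd kqw scyz
Final line count: 10

Answer: 10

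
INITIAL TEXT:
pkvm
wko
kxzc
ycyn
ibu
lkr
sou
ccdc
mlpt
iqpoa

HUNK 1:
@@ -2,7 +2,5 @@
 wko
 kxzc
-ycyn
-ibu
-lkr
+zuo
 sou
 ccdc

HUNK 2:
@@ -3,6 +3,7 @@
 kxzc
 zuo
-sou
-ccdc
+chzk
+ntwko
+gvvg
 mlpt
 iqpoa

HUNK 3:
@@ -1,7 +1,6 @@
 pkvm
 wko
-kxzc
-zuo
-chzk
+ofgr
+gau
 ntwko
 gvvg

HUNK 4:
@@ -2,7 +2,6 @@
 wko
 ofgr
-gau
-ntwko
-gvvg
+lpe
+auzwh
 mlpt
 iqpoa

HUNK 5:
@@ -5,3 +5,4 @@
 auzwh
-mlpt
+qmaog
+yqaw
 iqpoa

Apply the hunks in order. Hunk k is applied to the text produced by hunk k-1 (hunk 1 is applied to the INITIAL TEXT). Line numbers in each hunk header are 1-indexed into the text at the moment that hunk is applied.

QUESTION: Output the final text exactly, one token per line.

Hunk 1: at line 2 remove [ycyn,ibu,lkr] add [zuo] -> 8 lines: pkvm wko kxzc zuo sou ccdc mlpt iqpoa
Hunk 2: at line 3 remove [sou,ccdc] add [chzk,ntwko,gvvg] -> 9 lines: pkvm wko kxzc zuo chzk ntwko gvvg mlpt iqpoa
Hunk 3: at line 1 remove [kxzc,zuo,chzk] add [ofgr,gau] -> 8 lines: pkvm wko ofgr gau ntwko gvvg mlpt iqpoa
Hunk 4: at line 2 remove [gau,ntwko,gvvg] add [lpe,auzwh] -> 7 lines: pkvm wko ofgr lpe auzwh mlpt iqpoa
Hunk 5: at line 5 remove [mlpt] add [qmaog,yqaw] -> 8 lines: pkvm wko ofgr lpe auzwh qmaog yqaw iqpoa

Answer: pkvm
wko
ofgr
lpe
auzwh
qmaog
yqaw
iqpoa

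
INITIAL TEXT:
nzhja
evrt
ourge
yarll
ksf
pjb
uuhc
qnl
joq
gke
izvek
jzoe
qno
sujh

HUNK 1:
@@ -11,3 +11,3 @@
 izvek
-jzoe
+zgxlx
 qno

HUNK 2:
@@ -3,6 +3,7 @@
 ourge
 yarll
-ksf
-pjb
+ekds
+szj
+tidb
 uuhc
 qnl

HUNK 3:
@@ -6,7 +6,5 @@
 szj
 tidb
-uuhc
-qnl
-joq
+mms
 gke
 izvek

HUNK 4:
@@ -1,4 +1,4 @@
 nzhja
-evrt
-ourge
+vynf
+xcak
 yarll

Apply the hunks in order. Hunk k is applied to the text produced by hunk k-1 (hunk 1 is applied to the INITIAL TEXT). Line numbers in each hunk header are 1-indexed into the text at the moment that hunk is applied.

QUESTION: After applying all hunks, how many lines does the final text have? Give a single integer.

Answer: 13

Derivation:
Hunk 1: at line 11 remove [jzoe] add [zgxlx] -> 14 lines: nzhja evrt ourge yarll ksf pjb uuhc qnl joq gke izvek zgxlx qno sujh
Hunk 2: at line 3 remove [ksf,pjb] add [ekds,szj,tidb] -> 15 lines: nzhja evrt ourge yarll ekds szj tidb uuhc qnl joq gke izvek zgxlx qno sujh
Hunk 3: at line 6 remove [uuhc,qnl,joq] add [mms] -> 13 lines: nzhja evrt ourge yarll ekds szj tidb mms gke izvek zgxlx qno sujh
Hunk 4: at line 1 remove [evrt,ourge] add [vynf,xcak] -> 13 lines: nzhja vynf xcak yarll ekds szj tidb mms gke izvek zgxlx qno sujh
Final line count: 13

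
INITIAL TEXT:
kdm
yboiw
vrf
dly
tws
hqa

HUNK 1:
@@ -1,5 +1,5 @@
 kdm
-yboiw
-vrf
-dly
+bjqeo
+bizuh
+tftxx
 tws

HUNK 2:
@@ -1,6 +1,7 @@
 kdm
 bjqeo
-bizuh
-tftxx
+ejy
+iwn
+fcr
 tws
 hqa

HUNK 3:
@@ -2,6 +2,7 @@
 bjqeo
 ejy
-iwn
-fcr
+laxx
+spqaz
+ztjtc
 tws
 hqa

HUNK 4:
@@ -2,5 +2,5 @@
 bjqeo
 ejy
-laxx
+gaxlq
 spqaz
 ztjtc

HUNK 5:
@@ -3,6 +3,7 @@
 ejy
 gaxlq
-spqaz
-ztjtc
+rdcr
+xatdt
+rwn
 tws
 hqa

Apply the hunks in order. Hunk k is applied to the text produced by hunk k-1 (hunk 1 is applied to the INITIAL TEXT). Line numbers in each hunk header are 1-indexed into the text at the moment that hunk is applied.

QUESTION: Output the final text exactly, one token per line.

Answer: kdm
bjqeo
ejy
gaxlq
rdcr
xatdt
rwn
tws
hqa

Derivation:
Hunk 1: at line 1 remove [yboiw,vrf,dly] add [bjqeo,bizuh,tftxx] -> 6 lines: kdm bjqeo bizuh tftxx tws hqa
Hunk 2: at line 1 remove [bizuh,tftxx] add [ejy,iwn,fcr] -> 7 lines: kdm bjqeo ejy iwn fcr tws hqa
Hunk 3: at line 2 remove [iwn,fcr] add [laxx,spqaz,ztjtc] -> 8 lines: kdm bjqeo ejy laxx spqaz ztjtc tws hqa
Hunk 4: at line 2 remove [laxx] add [gaxlq] -> 8 lines: kdm bjqeo ejy gaxlq spqaz ztjtc tws hqa
Hunk 5: at line 3 remove [spqaz,ztjtc] add [rdcr,xatdt,rwn] -> 9 lines: kdm bjqeo ejy gaxlq rdcr xatdt rwn tws hqa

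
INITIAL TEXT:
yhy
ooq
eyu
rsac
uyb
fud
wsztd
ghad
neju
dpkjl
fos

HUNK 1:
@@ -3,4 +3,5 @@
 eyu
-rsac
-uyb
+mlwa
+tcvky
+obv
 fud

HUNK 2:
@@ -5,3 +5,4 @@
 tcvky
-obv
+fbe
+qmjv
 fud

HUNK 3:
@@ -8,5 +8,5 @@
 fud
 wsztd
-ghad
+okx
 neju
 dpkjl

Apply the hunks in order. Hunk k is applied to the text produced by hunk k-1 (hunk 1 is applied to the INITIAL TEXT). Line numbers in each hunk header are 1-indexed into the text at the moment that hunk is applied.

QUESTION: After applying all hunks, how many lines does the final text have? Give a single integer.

Hunk 1: at line 3 remove [rsac,uyb] add [mlwa,tcvky,obv] -> 12 lines: yhy ooq eyu mlwa tcvky obv fud wsztd ghad neju dpkjl fos
Hunk 2: at line 5 remove [obv] add [fbe,qmjv] -> 13 lines: yhy ooq eyu mlwa tcvky fbe qmjv fud wsztd ghad neju dpkjl fos
Hunk 3: at line 8 remove [ghad] add [okx] -> 13 lines: yhy ooq eyu mlwa tcvky fbe qmjv fud wsztd okx neju dpkjl fos
Final line count: 13

Answer: 13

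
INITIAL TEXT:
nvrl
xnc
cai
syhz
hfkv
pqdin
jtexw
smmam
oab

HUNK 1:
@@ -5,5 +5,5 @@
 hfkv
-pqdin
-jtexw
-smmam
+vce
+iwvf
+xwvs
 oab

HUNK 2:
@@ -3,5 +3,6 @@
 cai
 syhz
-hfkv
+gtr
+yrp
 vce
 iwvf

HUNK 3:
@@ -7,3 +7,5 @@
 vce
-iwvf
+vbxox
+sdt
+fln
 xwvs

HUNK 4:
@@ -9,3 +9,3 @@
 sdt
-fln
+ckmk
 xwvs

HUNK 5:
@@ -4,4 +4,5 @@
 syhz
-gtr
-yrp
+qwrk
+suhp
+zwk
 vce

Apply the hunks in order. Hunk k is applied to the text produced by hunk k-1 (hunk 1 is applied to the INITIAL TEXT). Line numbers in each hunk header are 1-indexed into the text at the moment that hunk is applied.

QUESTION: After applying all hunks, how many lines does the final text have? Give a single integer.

Answer: 13

Derivation:
Hunk 1: at line 5 remove [pqdin,jtexw,smmam] add [vce,iwvf,xwvs] -> 9 lines: nvrl xnc cai syhz hfkv vce iwvf xwvs oab
Hunk 2: at line 3 remove [hfkv] add [gtr,yrp] -> 10 lines: nvrl xnc cai syhz gtr yrp vce iwvf xwvs oab
Hunk 3: at line 7 remove [iwvf] add [vbxox,sdt,fln] -> 12 lines: nvrl xnc cai syhz gtr yrp vce vbxox sdt fln xwvs oab
Hunk 4: at line 9 remove [fln] add [ckmk] -> 12 lines: nvrl xnc cai syhz gtr yrp vce vbxox sdt ckmk xwvs oab
Hunk 5: at line 4 remove [gtr,yrp] add [qwrk,suhp,zwk] -> 13 lines: nvrl xnc cai syhz qwrk suhp zwk vce vbxox sdt ckmk xwvs oab
Final line count: 13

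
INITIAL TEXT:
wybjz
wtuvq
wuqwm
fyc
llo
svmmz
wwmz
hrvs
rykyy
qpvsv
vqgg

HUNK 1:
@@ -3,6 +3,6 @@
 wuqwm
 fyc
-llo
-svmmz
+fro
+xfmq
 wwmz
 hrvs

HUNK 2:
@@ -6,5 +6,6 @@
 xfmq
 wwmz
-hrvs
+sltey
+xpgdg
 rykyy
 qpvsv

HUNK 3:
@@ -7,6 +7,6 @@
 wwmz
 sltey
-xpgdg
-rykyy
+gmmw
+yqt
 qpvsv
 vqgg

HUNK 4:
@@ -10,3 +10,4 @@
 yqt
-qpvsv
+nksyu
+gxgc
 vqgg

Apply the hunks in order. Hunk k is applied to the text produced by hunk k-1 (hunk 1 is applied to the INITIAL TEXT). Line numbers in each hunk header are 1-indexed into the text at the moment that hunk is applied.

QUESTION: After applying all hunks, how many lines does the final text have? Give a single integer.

Answer: 13

Derivation:
Hunk 1: at line 3 remove [llo,svmmz] add [fro,xfmq] -> 11 lines: wybjz wtuvq wuqwm fyc fro xfmq wwmz hrvs rykyy qpvsv vqgg
Hunk 2: at line 6 remove [hrvs] add [sltey,xpgdg] -> 12 lines: wybjz wtuvq wuqwm fyc fro xfmq wwmz sltey xpgdg rykyy qpvsv vqgg
Hunk 3: at line 7 remove [xpgdg,rykyy] add [gmmw,yqt] -> 12 lines: wybjz wtuvq wuqwm fyc fro xfmq wwmz sltey gmmw yqt qpvsv vqgg
Hunk 4: at line 10 remove [qpvsv] add [nksyu,gxgc] -> 13 lines: wybjz wtuvq wuqwm fyc fro xfmq wwmz sltey gmmw yqt nksyu gxgc vqgg
Final line count: 13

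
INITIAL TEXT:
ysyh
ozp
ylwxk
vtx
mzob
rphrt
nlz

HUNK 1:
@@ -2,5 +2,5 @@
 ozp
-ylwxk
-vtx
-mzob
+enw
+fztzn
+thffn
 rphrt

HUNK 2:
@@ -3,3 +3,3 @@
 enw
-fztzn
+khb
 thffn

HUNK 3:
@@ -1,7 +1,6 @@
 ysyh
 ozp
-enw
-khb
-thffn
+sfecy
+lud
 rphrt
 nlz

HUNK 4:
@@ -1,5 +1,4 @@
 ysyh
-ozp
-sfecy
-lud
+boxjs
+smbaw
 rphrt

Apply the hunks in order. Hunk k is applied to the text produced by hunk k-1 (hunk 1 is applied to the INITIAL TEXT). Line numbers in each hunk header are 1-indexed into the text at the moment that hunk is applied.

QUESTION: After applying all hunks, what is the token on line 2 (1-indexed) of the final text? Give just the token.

Hunk 1: at line 2 remove [ylwxk,vtx,mzob] add [enw,fztzn,thffn] -> 7 lines: ysyh ozp enw fztzn thffn rphrt nlz
Hunk 2: at line 3 remove [fztzn] add [khb] -> 7 lines: ysyh ozp enw khb thffn rphrt nlz
Hunk 3: at line 1 remove [enw,khb,thffn] add [sfecy,lud] -> 6 lines: ysyh ozp sfecy lud rphrt nlz
Hunk 4: at line 1 remove [ozp,sfecy,lud] add [boxjs,smbaw] -> 5 lines: ysyh boxjs smbaw rphrt nlz
Final line 2: boxjs

Answer: boxjs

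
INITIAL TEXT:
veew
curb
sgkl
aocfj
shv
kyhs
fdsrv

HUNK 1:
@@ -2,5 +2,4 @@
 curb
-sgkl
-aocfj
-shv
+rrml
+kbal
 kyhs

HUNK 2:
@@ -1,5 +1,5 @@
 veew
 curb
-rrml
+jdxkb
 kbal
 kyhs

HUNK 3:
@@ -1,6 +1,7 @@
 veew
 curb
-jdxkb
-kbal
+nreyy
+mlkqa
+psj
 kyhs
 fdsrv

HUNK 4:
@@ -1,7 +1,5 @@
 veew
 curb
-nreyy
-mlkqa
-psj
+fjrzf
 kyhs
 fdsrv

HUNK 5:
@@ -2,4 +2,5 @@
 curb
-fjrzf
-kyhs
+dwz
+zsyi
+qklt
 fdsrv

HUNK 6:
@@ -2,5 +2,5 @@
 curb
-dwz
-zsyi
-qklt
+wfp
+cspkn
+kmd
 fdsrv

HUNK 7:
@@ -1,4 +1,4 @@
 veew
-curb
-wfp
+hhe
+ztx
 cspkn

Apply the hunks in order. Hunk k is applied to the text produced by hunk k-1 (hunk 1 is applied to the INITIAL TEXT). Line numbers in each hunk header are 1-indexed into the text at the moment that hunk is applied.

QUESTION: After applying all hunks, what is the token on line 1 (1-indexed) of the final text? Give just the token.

Answer: veew

Derivation:
Hunk 1: at line 2 remove [sgkl,aocfj,shv] add [rrml,kbal] -> 6 lines: veew curb rrml kbal kyhs fdsrv
Hunk 2: at line 1 remove [rrml] add [jdxkb] -> 6 lines: veew curb jdxkb kbal kyhs fdsrv
Hunk 3: at line 1 remove [jdxkb,kbal] add [nreyy,mlkqa,psj] -> 7 lines: veew curb nreyy mlkqa psj kyhs fdsrv
Hunk 4: at line 1 remove [nreyy,mlkqa,psj] add [fjrzf] -> 5 lines: veew curb fjrzf kyhs fdsrv
Hunk 5: at line 2 remove [fjrzf,kyhs] add [dwz,zsyi,qklt] -> 6 lines: veew curb dwz zsyi qklt fdsrv
Hunk 6: at line 2 remove [dwz,zsyi,qklt] add [wfp,cspkn,kmd] -> 6 lines: veew curb wfp cspkn kmd fdsrv
Hunk 7: at line 1 remove [curb,wfp] add [hhe,ztx] -> 6 lines: veew hhe ztx cspkn kmd fdsrv
Final line 1: veew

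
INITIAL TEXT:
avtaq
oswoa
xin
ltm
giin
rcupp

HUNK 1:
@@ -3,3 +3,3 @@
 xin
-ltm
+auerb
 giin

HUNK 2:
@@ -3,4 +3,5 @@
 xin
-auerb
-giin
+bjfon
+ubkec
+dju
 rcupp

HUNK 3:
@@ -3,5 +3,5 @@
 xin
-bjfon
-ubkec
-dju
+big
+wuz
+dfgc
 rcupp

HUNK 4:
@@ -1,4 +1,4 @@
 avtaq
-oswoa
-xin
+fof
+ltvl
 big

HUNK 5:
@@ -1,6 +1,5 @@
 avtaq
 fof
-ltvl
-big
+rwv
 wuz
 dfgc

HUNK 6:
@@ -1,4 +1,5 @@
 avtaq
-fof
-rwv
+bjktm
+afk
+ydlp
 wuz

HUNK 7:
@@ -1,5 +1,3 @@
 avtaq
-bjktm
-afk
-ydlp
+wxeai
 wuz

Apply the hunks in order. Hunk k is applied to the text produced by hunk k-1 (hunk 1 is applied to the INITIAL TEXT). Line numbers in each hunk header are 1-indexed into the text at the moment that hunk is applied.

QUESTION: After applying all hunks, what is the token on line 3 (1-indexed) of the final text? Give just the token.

Hunk 1: at line 3 remove [ltm] add [auerb] -> 6 lines: avtaq oswoa xin auerb giin rcupp
Hunk 2: at line 3 remove [auerb,giin] add [bjfon,ubkec,dju] -> 7 lines: avtaq oswoa xin bjfon ubkec dju rcupp
Hunk 3: at line 3 remove [bjfon,ubkec,dju] add [big,wuz,dfgc] -> 7 lines: avtaq oswoa xin big wuz dfgc rcupp
Hunk 4: at line 1 remove [oswoa,xin] add [fof,ltvl] -> 7 lines: avtaq fof ltvl big wuz dfgc rcupp
Hunk 5: at line 1 remove [ltvl,big] add [rwv] -> 6 lines: avtaq fof rwv wuz dfgc rcupp
Hunk 6: at line 1 remove [fof,rwv] add [bjktm,afk,ydlp] -> 7 lines: avtaq bjktm afk ydlp wuz dfgc rcupp
Hunk 7: at line 1 remove [bjktm,afk,ydlp] add [wxeai] -> 5 lines: avtaq wxeai wuz dfgc rcupp
Final line 3: wuz

Answer: wuz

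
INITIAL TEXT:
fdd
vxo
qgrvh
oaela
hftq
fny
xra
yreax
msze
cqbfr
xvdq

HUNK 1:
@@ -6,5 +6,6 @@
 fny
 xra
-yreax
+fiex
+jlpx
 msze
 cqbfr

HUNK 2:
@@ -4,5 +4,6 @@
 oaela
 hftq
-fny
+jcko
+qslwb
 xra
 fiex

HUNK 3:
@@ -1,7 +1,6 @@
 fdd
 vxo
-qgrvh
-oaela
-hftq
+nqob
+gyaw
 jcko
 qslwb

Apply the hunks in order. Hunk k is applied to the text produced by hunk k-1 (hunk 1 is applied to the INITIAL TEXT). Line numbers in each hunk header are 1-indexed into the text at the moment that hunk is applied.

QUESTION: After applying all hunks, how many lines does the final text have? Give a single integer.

Hunk 1: at line 6 remove [yreax] add [fiex,jlpx] -> 12 lines: fdd vxo qgrvh oaela hftq fny xra fiex jlpx msze cqbfr xvdq
Hunk 2: at line 4 remove [fny] add [jcko,qslwb] -> 13 lines: fdd vxo qgrvh oaela hftq jcko qslwb xra fiex jlpx msze cqbfr xvdq
Hunk 3: at line 1 remove [qgrvh,oaela,hftq] add [nqob,gyaw] -> 12 lines: fdd vxo nqob gyaw jcko qslwb xra fiex jlpx msze cqbfr xvdq
Final line count: 12

Answer: 12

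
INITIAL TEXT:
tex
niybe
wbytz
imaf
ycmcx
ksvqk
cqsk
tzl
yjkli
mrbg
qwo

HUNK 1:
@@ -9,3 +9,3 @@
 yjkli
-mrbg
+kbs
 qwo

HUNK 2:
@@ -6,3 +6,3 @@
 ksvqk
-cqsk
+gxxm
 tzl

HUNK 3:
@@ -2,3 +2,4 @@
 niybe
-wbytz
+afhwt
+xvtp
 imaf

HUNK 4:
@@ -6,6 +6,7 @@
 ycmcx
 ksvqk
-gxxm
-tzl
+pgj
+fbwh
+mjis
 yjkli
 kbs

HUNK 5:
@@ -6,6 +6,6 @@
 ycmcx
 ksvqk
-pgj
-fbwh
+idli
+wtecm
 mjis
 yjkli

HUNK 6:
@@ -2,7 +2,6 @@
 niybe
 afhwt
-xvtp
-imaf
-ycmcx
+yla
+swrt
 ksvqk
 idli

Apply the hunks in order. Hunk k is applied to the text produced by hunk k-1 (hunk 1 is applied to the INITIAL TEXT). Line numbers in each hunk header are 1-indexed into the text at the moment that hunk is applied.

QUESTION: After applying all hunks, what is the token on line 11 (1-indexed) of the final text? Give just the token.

Answer: kbs

Derivation:
Hunk 1: at line 9 remove [mrbg] add [kbs] -> 11 lines: tex niybe wbytz imaf ycmcx ksvqk cqsk tzl yjkli kbs qwo
Hunk 2: at line 6 remove [cqsk] add [gxxm] -> 11 lines: tex niybe wbytz imaf ycmcx ksvqk gxxm tzl yjkli kbs qwo
Hunk 3: at line 2 remove [wbytz] add [afhwt,xvtp] -> 12 lines: tex niybe afhwt xvtp imaf ycmcx ksvqk gxxm tzl yjkli kbs qwo
Hunk 4: at line 6 remove [gxxm,tzl] add [pgj,fbwh,mjis] -> 13 lines: tex niybe afhwt xvtp imaf ycmcx ksvqk pgj fbwh mjis yjkli kbs qwo
Hunk 5: at line 6 remove [pgj,fbwh] add [idli,wtecm] -> 13 lines: tex niybe afhwt xvtp imaf ycmcx ksvqk idli wtecm mjis yjkli kbs qwo
Hunk 6: at line 2 remove [xvtp,imaf,ycmcx] add [yla,swrt] -> 12 lines: tex niybe afhwt yla swrt ksvqk idli wtecm mjis yjkli kbs qwo
Final line 11: kbs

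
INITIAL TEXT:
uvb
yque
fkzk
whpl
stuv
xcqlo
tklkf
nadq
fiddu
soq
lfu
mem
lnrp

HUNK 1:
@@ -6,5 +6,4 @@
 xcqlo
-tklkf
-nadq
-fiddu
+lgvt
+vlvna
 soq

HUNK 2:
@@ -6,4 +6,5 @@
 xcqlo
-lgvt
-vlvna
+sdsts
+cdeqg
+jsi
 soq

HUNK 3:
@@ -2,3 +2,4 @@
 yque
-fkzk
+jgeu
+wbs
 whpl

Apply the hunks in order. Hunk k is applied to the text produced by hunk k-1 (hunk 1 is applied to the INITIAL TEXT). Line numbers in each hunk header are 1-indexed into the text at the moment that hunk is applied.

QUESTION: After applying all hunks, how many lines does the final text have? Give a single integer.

Answer: 14

Derivation:
Hunk 1: at line 6 remove [tklkf,nadq,fiddu] add [lgvt,vlvna] -> 12 lines: uvb yque fkzk whpl stuv xcqlo lgvt vlvna soq lfu mem lnrp
Hunk 2: at line 6 remove [lgvt,vlvna] add [sdsts,cdeqg,jsi] -> 13 lines: uvb yque fkzk whpl stuv xcqlo sdsts cdeqg jsi soq lfu mem lnrp
Hunk 3: at line 2 remove [fkzk] add [jgeu,wbs] -> 14 lines: uvb yque jgeu wbs whpl stuv xcqlo sdsts cdeqg jsi soq lfu mem lnrp
Final line count: 14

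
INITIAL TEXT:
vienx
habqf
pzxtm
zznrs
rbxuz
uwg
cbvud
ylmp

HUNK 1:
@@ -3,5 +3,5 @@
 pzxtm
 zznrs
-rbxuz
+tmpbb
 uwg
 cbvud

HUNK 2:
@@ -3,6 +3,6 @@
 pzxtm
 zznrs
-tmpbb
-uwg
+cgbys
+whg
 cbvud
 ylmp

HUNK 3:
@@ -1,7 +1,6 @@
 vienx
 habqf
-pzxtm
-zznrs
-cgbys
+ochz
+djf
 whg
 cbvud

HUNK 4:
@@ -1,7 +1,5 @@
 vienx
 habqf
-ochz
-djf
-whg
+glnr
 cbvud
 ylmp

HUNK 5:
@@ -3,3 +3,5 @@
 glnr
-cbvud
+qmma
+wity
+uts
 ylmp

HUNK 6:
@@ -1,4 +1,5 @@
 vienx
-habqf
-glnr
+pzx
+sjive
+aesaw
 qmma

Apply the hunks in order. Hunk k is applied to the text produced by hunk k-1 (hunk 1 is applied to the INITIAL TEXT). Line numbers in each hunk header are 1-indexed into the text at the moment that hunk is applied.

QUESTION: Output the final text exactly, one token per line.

Answer: vienx
pzx
sjive
aesaw
qmma
wity
uts
ylmp

Derivation:
Hunk 1: at line 3 remove [rbxuz] add [tmpbb] -> 8 lines: vienx habqf pzxtm zznrs tmpbb uwg cbvud ylmp
Hunk 2: at line 3 remove [tmpbb,uwg] add [cgbys,whg] -> 8 lines: vienx habqf pzxtm zznrs cgbys whg cbvud ylmp
Hunk 3: at line 1 remove [pzxtm,zznrs,cgbys] add [ochz,djf] -> 7 lines: vienx habqf ochz djf whg cbvud ylmp
Hunk 4: at line 1 remove [ochz,djf,whg] add [glnr] -> 5 lines: vienx habqf glnr cbvud ylmp
Hunk 5: at line 3 remove [cbvud] add [qmma,wity,uts] -> 7 lines: vienx habqf glnr qmma wity uts ylmp
Hunk 6: at line 1 remove [habqf,glnr] add [pzx,sjive,aesaw] -> 8 lines: vienx pzx sjive aesaw qmma wity uts ylmp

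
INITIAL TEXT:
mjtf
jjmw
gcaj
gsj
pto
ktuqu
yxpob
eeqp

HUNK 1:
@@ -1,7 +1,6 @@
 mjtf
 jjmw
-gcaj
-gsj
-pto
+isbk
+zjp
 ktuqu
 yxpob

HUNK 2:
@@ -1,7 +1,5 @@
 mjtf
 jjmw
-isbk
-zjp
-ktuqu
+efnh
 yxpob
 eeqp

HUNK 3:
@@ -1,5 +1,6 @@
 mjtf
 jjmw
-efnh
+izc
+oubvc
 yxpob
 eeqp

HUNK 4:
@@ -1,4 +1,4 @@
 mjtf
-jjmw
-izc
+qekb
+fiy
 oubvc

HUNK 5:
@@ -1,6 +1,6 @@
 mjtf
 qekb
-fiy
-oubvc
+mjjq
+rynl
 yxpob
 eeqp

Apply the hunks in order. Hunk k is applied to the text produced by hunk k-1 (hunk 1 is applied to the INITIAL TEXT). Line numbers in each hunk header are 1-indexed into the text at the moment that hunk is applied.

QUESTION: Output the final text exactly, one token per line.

Hunk 1: at line 1 remove [gcaj,gsj,pto] add [isbk,zjp] -> 7 lines: mjtf jjmw isbk zjp ktuqu yxpob eeqp
Hunk 2: at line 1 remove [isbk,zjp,ktuqu] add [efnh] -> 5 lines: mjtf jjmw efnh yxpob eeqp
Hunk 3: at line 1 remove [efnh] add [izc,oubvc] -> 6 lines: mjtf jjmw izc oubvc yxpob eeqp
Hunk 4: at line 1 remove [jjmw,izc] add [qekb,fiy] -> 6 lines: mjtf qekb fiy oubvc yxpob eeqp
Hunk 5: at line 1 remove [fiy,oubvc] add [mjjq,rynl] -> 6 lines: mjtf qekb mjjq rynl yxpob eeqp

Answer: mjtf
qekb
mjjq
rynl
yxpob
eeqp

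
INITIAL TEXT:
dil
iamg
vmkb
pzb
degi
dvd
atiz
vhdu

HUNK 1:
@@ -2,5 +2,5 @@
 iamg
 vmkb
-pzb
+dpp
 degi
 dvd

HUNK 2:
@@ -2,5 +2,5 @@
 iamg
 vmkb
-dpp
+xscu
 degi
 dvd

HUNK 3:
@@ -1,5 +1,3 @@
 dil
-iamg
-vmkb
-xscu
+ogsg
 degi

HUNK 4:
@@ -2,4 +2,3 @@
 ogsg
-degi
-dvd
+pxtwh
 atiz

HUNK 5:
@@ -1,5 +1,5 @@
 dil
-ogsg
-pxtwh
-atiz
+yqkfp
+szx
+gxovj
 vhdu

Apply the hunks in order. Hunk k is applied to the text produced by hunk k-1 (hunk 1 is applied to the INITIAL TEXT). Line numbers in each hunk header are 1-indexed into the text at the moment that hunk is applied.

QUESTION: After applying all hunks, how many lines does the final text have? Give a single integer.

Answer: 5

Derivation:
Hunk 1: at line 2 remove [pzb] add [dpp] -> 8 lines: dil iamg vmkb dpp degi dvd atiz vhdu
Hunk 2: at line 2 remove [dpp] add [xscu] -> 8 lines: dil iamg vmkb xscu degi dvd atiz vhdu
Hunk 3: at line 1 remove [iamg,vmkb,xscu] add [ogsg] -> 6 lines: dil ogsg degi dvd atiz vhdu
Hunk 4: at line 2 remove [degi,dvd] add [pxtwh] -> 5 lines: dil ogsg pxtwh atiz vhdu
Hunk 5: at line 1 remove [ogsg,pxtwh,atiz] add [yqkfp,szx,gxovj] -> 5 lines: dil yqkfp szx gxovj vhdu
Final line count: 5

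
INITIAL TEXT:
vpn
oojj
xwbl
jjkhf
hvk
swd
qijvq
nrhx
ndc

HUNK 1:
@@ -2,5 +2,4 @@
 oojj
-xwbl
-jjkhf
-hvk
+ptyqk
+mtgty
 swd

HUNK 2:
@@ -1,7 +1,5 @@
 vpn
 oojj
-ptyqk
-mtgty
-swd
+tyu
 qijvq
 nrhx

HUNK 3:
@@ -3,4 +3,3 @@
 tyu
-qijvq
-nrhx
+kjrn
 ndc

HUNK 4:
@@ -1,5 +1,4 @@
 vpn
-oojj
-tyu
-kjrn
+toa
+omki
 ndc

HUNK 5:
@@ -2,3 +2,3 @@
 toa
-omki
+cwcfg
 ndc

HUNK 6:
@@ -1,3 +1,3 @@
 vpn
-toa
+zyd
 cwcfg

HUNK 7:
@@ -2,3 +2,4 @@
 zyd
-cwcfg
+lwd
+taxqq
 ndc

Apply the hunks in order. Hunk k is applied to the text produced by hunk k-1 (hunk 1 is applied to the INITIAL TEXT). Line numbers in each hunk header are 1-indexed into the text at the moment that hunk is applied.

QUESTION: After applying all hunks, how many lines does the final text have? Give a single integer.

Hunk 1: at line 2 remove [xwbl,jjkhf,hvk] add [ptyqk,mtgty] -> 8 lines: vpn oojj ptyqk mtgty swd qijvq nrhx ndc
Hunk 2: at line 1 remove [ptyqk,mtgty,swd] add [tyu] -> 6 lines: vpn oojj tyu qijvq nrhx ndc
Hunk 3: at line 3 remove [qijvq,nrhx] add [kjrn] -> 5 lines: vpn oojj tyu kjrn ndc
Hunk 4: at line 1 remove [oojj,tyu,kjrn] add [toa,omki] -> 4 lines: vpn toa omki ndc
Hunk 5: at line 2 remove [omki] add [cwcfg] -> 4 lines: vpn toa cwcfg ndc
Hunk 6: at line 1 remove [toa] add [zyd] -> 4 lines: vpn zyd cwcfg ndc
Hunk 7: at line 2 remove [cwcfg] add [lwd,taxqq] -> 5 lines: vpn zyd lwd taxqq ndc
Final line count: 5

Answer: 5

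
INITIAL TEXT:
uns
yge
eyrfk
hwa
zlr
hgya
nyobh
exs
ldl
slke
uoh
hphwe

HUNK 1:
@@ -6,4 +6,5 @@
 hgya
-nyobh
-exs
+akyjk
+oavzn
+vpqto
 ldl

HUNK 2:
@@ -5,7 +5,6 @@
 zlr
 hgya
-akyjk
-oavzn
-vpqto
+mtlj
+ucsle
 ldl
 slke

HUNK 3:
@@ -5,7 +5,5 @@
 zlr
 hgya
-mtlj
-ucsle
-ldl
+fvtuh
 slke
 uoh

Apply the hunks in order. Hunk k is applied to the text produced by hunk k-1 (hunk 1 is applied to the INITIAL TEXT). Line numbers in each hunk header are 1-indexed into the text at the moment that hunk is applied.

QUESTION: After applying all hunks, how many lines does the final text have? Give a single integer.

Answer: 10

Derivation:
Hunk 1: at line 6 remove [nyobh,exs] add [akyjk,oavzn,vpqto] -> 13 lines: uns yge eyrfk hwa zlr hgya akyjk oavzn vpqto ldl slke uoh hphwe
Hunk 2: at line 5 remove [akyjk,oavzn,vpqto] add [mtlj,ucsle] -> 12 lines: uns yge eyrfk hwa zlr hgya mtlj ucsle ldl slke uoh hphwe
Hunk 3: at line 5 remove [mtlj,ucsle,ldl] add [fvtuh] -> 10 lines: uns yge eyrfk hwa zlr hgya fvtuh slke uoh hphwe
Final line count: 10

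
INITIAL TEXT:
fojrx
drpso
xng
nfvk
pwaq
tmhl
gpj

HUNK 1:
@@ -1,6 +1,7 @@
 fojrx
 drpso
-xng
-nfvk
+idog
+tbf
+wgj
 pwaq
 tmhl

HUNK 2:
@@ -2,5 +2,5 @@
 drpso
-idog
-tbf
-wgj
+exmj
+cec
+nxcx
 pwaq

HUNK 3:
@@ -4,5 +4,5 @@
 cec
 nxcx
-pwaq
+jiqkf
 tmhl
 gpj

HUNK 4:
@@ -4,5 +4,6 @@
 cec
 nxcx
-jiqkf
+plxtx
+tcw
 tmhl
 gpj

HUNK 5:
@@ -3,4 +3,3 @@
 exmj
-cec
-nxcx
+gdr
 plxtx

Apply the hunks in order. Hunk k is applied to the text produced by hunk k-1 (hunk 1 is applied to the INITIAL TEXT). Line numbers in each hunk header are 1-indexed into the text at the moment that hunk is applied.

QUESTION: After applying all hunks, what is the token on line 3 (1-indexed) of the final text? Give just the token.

Hunk 1: at line 1 remove [xng,nfvk] add [idog,tbf,wgj] -> 8 lines: fojrx drpso idog tbf wgj pwaq tmhl gpj
Hunk 2: at line 2 remove [idog,tbf,wgj] add [exmj,cec,nxcx] -> 8 lines: fojrx drpso exmj cec nxcx pwaq tmhl gpj
Hunk 3: at line 4 remove [pwaq] add [jiqkf] -> 8 lines: fojrx drpso exmj cec nxcx jiqkf tmhl gpj
Hunk 4: at line 4 remove [jiqkf] add [plxtx,tcw] -> 9 lines: fojrx drpso exmj cec nxcx plxtx tcw tmhl gpj
Hunk 5: at line 3 remove [cec,nxcx] add [gdr] -> 8 lines: fojrx drpso exmj gdr plxtx tcw tmhl gpj
Final line 3: exmj

Answer: exmj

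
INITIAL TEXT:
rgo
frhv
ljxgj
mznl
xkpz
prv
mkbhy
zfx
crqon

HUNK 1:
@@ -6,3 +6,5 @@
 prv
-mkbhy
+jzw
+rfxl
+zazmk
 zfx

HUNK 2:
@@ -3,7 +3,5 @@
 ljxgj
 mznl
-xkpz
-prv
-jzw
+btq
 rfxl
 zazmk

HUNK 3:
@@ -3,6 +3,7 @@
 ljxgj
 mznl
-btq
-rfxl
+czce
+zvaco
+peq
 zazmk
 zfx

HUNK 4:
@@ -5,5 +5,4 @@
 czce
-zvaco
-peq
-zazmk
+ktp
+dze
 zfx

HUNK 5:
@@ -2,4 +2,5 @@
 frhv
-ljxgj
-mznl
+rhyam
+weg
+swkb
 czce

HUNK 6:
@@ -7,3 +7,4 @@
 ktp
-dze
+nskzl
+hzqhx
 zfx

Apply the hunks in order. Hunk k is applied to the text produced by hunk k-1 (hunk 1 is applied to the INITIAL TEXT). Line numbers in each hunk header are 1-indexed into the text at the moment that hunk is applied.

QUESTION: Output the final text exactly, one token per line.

Answer: rgo
frhv
rhyam
weg
swkb
czce
ktp
nskzl
hzqhx
zfx
crqon

Derivation:
Hunk 1: at line 6 remove [mkbhy] add [jzw,rfxl,zazmk] -> 11 lines: rgo frhv ljxgj mznl xkpz prv jzw rfxl zazmk zfx crqon
Hunk 2: at line 3 remove [xkpz,prv,jzw] add [btq] -> 9 lines: rgo frhv ljxgj mznl btq rfxl zazmk zfx crqon
Hunk 3: at line 3 remove [btq,rfxl] add [czce,zvaco,peq] -> 10 lines: rgo frhv ljxgj mznl czce zvaco peq zazmk zfx crqon
Hunk 4: at line 5 remove [zvaco,peq,zazmk] add [ktp,dze] -> 9 lines: rgo frhv ljxgj mznl czce ktp dze zfx crqon
Hunk 5: at line 2 remove [ljxgj,mznl] add [rhyam,weg,swkb] -> 10 lines: rgo frhv rhyam weg swkb czce ktp dze zfx crqon
Hunk 6: at line 7 remove [dze] add [nskzl,hzqhx] -> 11 lines: rgo frhv rhyam weg swkb czce ktp nskzl hzqhx zfx crqon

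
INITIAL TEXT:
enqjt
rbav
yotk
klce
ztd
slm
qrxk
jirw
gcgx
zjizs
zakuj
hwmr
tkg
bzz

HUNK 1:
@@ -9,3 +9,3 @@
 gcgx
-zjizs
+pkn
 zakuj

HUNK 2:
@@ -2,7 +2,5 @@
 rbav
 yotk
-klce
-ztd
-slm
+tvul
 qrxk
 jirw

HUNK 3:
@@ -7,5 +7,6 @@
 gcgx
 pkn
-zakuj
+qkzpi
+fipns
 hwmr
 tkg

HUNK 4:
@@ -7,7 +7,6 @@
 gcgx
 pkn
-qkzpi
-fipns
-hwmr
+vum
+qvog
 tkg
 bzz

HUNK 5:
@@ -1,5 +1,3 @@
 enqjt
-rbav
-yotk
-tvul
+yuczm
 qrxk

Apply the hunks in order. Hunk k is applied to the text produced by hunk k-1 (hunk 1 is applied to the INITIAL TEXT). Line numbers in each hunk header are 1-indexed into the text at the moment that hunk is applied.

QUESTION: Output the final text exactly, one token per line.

Hunk 1: at line 9 remove [zjizs] add [pkn] -> 14 lines: enqjt rbav yotk klce ztd slm qrxk jirw gcgx pkn zakuj hwmr tkg bzz
Hunk 2: at line 2 remove [klce,ztd,slm] add [tvul] -> 12 lines: enqjt rbav yotk tvul qrxk jirw gcgx pkn zakuj hwmr tkg bzz
Hunk 3: at line 7 remove [zakuj] add [qkzpi,fipns] -> 13 lines: enqjt rbav yotk tvul qrxk jirw gcgx pkn qkzpi fipns hwmr tkg bzz
Hunk 4: at line 7 remove [qkzpi,fipns,hwmr] add [vum,qvog] -> 12 lines: enqjt rbav yotk tvul qrxk jirw gcgx pkn vum qvog tkg bzz
Hunk 5: at line 1 remove [rbav,yotk,tvul] add [yuczm] -> 10 lines: enqjt yuczm qrxk jirw gcgx pkn vum qvog tkg bzz

Answer: enqjt
yuczm
qrxk
jirw
gcgx
pkn
vum
qvog
tkg
bzz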